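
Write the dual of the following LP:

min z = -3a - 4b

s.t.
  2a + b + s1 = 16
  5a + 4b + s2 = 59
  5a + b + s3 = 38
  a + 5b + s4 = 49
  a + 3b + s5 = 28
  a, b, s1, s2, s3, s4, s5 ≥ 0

Primal min cᵀx s.t. Ax ≤ b, x ≥ 0  →  Dual max −bᵀy s.t. Aᵀy ≥ −c, y ≥ 0.

Maximize: z = -16y1 - 59y2 - 38y3 - 49y4 - 28y5

Subject to:
  2y1 + 5y2 + 5y3 + y4 + y5 ≥ 3
  y1 + 4y2 + y3 + 5y4 + 3y5 ≥ 4
  y1, y2, y3, y4, y5 ≥ 0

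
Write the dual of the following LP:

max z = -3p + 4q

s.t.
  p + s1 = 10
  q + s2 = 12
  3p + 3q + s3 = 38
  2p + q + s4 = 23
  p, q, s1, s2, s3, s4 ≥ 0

Primal max cᵀx s.t. Ax ≤ b, x ≥ 0  →  Dual min bᵀy s.t. Aᵀy ≥ c, y ≥ 0.

Minimize: z = 10y1 + 12y2 + 38y3 + 23y4

Subject to:
  y1 + 3y3 + 2y4 ≥ -3
  y2 + 3y3 + y4 ≥ 4
  y1, y2, y3, y4 ≥ 0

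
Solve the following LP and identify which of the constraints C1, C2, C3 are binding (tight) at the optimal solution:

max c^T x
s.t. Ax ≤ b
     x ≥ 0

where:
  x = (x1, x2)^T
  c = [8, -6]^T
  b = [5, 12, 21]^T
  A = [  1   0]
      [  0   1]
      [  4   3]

At x1 = 5, x2 = 0, compute slack b - a·x for each constraint:
  C1: 5 − 5 = 0  (binding)
  C2: 12 − 0 = 12  (slack)
  C3: 21 − 20 = 1  (slack)

Optimal: x1 = 5, x2 = 0
Binding: C1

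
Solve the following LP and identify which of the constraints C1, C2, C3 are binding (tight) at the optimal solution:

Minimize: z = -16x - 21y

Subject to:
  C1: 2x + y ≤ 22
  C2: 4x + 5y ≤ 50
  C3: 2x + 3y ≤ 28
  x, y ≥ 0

At x = 5, y = 6, compute slack b - a·x for each constraint:
  C1: 22 − 16 = 6  (slack)
  C2: 50 − 50 = 0  (binding)
  C3: 28 − 28 = 0  (binding)

Optimal: x = 5, y = 6
Binding: C2, C3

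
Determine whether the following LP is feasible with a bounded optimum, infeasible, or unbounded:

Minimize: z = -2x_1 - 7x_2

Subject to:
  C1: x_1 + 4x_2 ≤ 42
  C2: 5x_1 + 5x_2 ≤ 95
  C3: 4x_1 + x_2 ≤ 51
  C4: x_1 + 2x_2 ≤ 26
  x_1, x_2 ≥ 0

Feasible with a bounded optimal solution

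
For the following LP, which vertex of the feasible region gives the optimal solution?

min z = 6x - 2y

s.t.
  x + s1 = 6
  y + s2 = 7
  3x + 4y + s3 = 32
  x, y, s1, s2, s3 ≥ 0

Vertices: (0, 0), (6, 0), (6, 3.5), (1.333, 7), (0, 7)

Evaluate the objective at each vertex of the feasible region:
  z(0, 0) = 0
  z(6, 0) = 36
  z(6, 3.5) = 29
  z(1.333, 7) = -6
  z(0, 7) = -14  ←
The minimum is at x = 0, y = 7.

(0, 7)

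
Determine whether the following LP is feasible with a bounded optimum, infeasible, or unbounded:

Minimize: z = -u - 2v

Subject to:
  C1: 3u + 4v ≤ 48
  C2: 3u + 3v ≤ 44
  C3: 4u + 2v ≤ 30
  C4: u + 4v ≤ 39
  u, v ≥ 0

Feasible with a bounded optimal solution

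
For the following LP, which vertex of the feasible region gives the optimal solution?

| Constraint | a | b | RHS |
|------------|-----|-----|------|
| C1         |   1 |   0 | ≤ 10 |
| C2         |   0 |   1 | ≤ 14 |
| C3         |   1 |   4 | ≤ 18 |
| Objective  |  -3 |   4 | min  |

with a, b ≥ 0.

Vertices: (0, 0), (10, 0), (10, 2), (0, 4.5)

Evaluate the objective at each vertex of the feasible region:
  z(0, 0) = 0
  z(10, 0) = -30  ←
  z(10, 2) = -22
  z(0, 4.5) = 18
The minimum is at a = 10, b = 0.

(10, 0)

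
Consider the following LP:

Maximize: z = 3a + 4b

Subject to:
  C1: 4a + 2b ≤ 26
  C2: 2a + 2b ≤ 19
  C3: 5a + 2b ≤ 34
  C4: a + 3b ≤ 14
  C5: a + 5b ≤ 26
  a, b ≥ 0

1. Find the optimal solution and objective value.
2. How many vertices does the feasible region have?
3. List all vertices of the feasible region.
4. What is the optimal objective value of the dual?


1. a = 5, b = 3, z = 27
2. 4
3. (0, 0), (6.5, 0), (5, 3), (0, 4.667)
4. 27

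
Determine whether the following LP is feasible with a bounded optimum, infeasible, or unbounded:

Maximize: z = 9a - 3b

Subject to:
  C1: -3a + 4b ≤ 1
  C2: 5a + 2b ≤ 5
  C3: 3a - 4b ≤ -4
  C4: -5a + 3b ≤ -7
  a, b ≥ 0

Infeasible (no feasible solution exists)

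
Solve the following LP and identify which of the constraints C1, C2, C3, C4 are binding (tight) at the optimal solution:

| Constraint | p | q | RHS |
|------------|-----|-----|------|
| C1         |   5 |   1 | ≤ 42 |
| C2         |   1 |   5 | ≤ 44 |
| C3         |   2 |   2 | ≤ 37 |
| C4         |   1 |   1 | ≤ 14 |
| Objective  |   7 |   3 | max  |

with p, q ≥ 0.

At p = 7, q = 7, compute slack b - a·x for each constraint:
  C1: 42 − 42 = 0  (binding)
  C2: 44 − 42 = 2  (slack)
  C3: 37 − 28 = 9  (slack)
  C4: 14 − 14 = 0  (binding)

Optimal: p = 7, q = 7
Binding: C1, C4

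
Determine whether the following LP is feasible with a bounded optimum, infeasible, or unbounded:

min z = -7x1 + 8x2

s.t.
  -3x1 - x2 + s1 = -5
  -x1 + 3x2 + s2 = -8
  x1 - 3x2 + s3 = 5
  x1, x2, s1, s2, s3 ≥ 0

Infeasible (no feasible solution exists)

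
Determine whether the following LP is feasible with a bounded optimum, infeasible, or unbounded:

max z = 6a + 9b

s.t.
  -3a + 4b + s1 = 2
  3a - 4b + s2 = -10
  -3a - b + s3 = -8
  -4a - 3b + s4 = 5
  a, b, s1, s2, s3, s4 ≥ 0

Infeasible (no feasible solution exists)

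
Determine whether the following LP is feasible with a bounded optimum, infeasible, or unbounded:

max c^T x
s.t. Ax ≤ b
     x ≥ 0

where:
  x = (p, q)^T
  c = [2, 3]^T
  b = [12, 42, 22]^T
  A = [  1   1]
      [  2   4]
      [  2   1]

Feasible with a bounded optimal solution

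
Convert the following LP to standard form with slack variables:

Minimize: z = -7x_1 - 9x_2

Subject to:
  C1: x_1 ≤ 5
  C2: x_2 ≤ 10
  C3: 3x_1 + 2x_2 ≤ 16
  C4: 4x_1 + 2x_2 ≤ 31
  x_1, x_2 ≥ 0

min z = -7x_1 - 9x_2

s.t.
  x_1 + s1 = 5
  x_2 + s2 = 10
  3x_1 + 2x_2 + s3 = 16
  4x_1 + 2x_2 + s4 = 31
  x_1, x_2, s1, s2, s3, s4 ≥ 0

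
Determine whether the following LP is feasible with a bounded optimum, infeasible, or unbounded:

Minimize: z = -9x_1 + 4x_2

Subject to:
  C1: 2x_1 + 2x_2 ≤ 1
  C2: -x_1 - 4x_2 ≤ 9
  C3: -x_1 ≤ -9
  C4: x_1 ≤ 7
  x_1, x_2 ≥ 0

Infeasible (no feasible solution exists)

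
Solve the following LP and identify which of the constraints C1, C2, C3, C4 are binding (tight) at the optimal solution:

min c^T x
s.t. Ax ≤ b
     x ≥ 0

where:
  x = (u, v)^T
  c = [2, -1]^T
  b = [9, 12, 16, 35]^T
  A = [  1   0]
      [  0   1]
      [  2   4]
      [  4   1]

At u = 0, v = 4, compute slack b - a·x for each constraint:
  C1: 9 − 0 = 9  (slack)
  C2: 12 − 4 = 8  (slack)
  C3: 16 − 16 = 0  (binding)
  C4: 35 − 4 = 31  (slack)

Optimal: u = 0, v = 4
Binding: C3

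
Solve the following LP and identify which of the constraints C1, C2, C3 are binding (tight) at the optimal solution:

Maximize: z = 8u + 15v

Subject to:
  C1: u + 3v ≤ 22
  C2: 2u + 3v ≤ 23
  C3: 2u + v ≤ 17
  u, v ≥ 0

At u = 1, v = 7, compute slack b - a·x for each constraint:
  C1: 22 − 22 = 0  (binding)
  C2: 23 − 23 = 0  (binding)
  C3: 17 − 9 = 8  (slack)

Optimal: u = 1, v = 7
Binding: C1, C2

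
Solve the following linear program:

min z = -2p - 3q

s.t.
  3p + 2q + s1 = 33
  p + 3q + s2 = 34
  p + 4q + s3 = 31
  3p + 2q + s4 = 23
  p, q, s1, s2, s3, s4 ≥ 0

Evaluate the objective at each vertex of the feasible region:
  z(0, 0) = 0
  z(7.667, 0) = -15.33
  z(3, 7) = -27  ←
  z(0, 7.75) = -23.25
The minimum is at p = 3, q = 7.

p = 3, q = 7, z = -27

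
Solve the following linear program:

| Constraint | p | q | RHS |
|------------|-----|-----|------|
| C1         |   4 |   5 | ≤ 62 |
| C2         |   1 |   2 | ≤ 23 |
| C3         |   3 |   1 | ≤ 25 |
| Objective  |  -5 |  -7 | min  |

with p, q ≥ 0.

Evaluate the objective at each vertex of the feasible region:
  z(0, 0) = 0
  z(8.333, 0) = -41.67
  z(5.727, 7.818) = -83.36
  z(3, 10) = -85  ←
  z(0, 11.5) = -80.5
The minimum is at p = 3, q = 10.

p = 3, q = 10, z = -85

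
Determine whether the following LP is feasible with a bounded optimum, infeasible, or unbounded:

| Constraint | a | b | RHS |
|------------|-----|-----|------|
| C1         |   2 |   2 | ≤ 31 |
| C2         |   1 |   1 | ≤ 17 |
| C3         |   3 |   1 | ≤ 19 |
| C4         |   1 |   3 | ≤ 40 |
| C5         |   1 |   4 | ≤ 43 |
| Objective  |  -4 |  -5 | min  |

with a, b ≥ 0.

Feasible with a bounded optimal solution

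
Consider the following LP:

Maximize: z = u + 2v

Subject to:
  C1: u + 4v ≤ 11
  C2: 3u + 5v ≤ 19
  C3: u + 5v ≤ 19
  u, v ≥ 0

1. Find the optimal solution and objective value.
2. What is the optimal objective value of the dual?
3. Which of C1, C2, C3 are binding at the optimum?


1. u = 3, v = 2, z = 7
2. 7
3. C1, C2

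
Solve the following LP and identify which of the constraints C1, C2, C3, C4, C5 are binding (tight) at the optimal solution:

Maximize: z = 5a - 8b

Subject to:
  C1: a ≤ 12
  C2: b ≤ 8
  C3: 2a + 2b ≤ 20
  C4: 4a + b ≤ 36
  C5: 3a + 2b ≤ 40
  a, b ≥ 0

At a = 9, b = 0, compute slack b - a·x for each constraint:
  C1: 12 − 9 = 3  (slack)
  C2: 8 − 0 = 8  (slack)
  C3: 20 − 18 = 2  (slack)
  C4: 36 − 36 = 0  (binding)
  C5: 40 − 27 = 13  (slack)

Optimal: a = 9, b = 0
Binding: C4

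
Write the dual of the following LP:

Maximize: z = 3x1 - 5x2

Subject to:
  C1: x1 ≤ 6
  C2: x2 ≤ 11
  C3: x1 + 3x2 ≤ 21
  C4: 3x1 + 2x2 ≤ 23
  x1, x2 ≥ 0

Primal max cᵀx s.t. Ax ≤ b, x ≥ 0  →  Dual min bᵀy s.t. Aᵀy ≥ c, y ≥ 0.

Minimize: z = 6y1 + 11y2 + 21y3 + 23y4

Subject to:
  y1 + y3 + 3y4 ≥ 3
  y2 + 3y3 + 2y4 ≥ -5
  y1, y2, y3, y4 ≥ 0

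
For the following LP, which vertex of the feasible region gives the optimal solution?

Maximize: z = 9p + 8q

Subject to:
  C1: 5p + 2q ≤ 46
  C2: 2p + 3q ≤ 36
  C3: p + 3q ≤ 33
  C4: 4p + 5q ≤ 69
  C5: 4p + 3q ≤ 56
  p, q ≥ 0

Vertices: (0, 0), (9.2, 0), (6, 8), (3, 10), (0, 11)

Evaluate the objective at each vertex of the feasible region:
  z(0, 0) = 0
  z(9.2, 0) = 82.8
  z(6, 8) = 118  ←
  z(3, 10) = 107
  z(0, 11) = 88
The maximum is at p = 6, q = 8.

(6, 8)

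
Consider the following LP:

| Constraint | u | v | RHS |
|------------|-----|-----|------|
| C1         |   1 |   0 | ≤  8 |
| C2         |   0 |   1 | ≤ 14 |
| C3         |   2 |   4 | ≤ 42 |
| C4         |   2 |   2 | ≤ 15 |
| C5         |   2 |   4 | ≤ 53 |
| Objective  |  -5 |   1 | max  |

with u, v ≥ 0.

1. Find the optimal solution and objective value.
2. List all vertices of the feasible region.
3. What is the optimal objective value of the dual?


1. u = 0, v = 7.5, z = 7.5
2. (0, 0), (7.5, 0), (0, 7.5)
3. 7.5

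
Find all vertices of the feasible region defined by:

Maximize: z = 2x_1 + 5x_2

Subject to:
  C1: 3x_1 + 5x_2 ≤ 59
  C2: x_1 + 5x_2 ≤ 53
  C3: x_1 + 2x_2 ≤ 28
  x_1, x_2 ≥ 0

(0, 0), (19.67, 0), (3, 10), (0, 10.6)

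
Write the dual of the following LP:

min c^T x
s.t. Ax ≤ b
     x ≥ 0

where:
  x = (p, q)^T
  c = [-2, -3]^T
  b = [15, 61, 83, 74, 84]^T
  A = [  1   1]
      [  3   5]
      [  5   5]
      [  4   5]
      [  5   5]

Primal min cᵀx s.t. Ax ≤ b, x ≥ 0  →  Dual max −bᵀy s.t. Aᵀy ≥ −c, y ≥ 0.

Maximize: z = -15y1 - 61y2 - 83y3 - 74y4 - 84y5

Subject to:
  y1 + 3y2 + 5y3 + 4y4 + 5y5 ≥ 2
  y1 + 5y2 + 5y3 + 5y4 + 5y5 ≥ 3
  y1, y2, y3, y4, y5 ≥ 0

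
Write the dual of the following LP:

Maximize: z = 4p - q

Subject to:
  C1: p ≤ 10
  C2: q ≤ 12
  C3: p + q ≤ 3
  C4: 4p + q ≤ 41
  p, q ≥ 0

Primal max cᵀx s.t. Ax ≤ b, x ≥ 0  →  Dual min bᵀy s.t. Aᵀy ≥ c, y ≥ 0.

Minimize: z = 10y1 + 12y2 + 3y3 + 41y4

Subject to:
  y1 + y3 + 4y4 ≥ 4
  y2 + y3 + y4 ≥ -1
  y1, y2, y3, y4 ≥ 0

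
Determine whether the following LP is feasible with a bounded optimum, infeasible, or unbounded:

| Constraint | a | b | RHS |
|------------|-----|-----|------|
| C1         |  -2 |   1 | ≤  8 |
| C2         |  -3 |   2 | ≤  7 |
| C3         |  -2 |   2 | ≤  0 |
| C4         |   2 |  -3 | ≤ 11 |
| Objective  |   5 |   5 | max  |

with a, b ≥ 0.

Unbounded (objective can increase without bound)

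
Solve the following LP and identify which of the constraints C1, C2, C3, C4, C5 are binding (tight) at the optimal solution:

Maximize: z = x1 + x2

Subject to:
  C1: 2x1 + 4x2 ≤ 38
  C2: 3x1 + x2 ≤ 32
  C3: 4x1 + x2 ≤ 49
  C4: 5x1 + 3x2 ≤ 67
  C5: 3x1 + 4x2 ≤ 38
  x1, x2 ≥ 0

At x1 = 10, x2 = 2, compute slack b - a·x for each constraint:
  C1: 38 − 28 = 10  (slack)
  C2: 32 − 32 = 0  (binding)
  C3: 49 − 42 = 7  (slack)
  C4: 67 − 56 = 11  (slack)
  C5: 38 − 38 = 0  (binding)

Optimal: x1 = 10, x2 = 2
Binding: C2, C5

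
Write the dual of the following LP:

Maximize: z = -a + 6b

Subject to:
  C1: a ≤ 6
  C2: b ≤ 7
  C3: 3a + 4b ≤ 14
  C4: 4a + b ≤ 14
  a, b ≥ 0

Primal max cᵀx s.t. Ax ≤ b, x ≥ 0  →  Dual min bᵀy s.t. Aᵀy ≥ c, y ≥ 0.

Minimize: z = 6y1 + 7y2 + 14y3 + 14y4

Subject to:
  y1 + 3y3 + 4y4 ≥ -1
  y2 + 4y3 + y4 ≥ 6
  y1, y2, y3, y4 ≥ 0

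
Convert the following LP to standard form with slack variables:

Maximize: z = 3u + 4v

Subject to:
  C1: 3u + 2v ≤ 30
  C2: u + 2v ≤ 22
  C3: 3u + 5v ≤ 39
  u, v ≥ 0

max z = 3u + 4v

s.t.
  3u + 2v + s1 = 30
  u + 2v + s2 = 22
  3u + 5v + s3 = 39
  u, v, s1, s2, s3 ≥ 0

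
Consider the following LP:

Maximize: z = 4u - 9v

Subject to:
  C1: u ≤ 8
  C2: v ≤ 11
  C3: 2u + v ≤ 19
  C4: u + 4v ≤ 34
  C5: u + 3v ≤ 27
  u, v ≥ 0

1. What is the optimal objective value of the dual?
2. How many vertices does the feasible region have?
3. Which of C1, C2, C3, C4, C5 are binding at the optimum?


1. 32
2. 5
3. C1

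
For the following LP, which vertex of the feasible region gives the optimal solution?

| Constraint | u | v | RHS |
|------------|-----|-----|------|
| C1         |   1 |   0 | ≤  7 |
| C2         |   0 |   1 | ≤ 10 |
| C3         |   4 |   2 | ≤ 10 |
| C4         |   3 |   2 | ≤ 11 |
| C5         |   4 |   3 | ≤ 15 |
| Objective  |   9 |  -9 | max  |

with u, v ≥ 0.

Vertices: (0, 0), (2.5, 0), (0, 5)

Evaluate the objective at each vertex of the feasible region:
  z(0, 0) = 0
  z(2.5, 0) = 22.5  ←
  z(0, 5) = -45
The maximum is at u = 2.5, v = 0.

(2.5, 0)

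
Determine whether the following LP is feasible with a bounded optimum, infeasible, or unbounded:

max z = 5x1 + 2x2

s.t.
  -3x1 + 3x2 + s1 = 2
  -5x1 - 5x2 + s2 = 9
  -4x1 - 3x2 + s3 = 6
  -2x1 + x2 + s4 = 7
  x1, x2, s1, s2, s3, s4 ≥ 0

Unbounded (objective can increase without bound)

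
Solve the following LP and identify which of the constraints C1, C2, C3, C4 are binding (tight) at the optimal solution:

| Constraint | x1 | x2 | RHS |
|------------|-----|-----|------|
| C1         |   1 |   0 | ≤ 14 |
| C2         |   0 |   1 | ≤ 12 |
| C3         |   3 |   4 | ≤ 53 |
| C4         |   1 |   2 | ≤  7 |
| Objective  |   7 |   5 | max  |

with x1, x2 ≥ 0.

At x1 = 7, x2 = 0, compute slack b - a·x for each constraint:
  C1: 14 − 7 = 7  (slack)
  C2: 12 − 0 = 12  (slack)
  C3: 53 − 21 = 32  (slack)
  C4: 7 − 7 = 0  (binding)

Optimal: x1 = 7, x2 = 0
Binding: C4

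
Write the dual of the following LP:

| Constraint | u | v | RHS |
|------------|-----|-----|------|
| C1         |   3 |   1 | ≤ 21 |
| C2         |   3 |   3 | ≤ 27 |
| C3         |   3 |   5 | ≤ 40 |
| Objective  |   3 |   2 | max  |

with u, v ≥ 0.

Primal max cᵀx s.t. Ax ≤ b, x ≥ 0  →  Dual min bᵀy s.t. Aᵀy ≥ c, y ≥ 0.

Minimize: z = 21y1 + 27y2 + 40y3

Subject to:
  3y1 + 3y2 + 3y3 ≥ 3
  y1 + 3y2 + 5y3 ≥ 2
  y1, y2, y3 ≥ 0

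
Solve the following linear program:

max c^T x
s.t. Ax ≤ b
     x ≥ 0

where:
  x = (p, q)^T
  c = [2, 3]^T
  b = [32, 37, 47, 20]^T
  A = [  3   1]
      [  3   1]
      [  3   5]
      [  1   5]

Evaluate the objective at each vertex of the feasible region:
  z(0, 0) = 0
  z(10.67, 0) = 21.33
  z(10, 2) = 26  ←
  z(0, 4) = 12
The maximum is at p = 10, q = 2.

p = 10, q = 2, z = 26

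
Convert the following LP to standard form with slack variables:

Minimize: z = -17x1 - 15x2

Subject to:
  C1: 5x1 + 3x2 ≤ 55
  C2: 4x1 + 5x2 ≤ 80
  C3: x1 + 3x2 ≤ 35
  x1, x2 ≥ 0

min z = -17x1 - 15x2

s.t.
  5x1 + 3x2 + s1 = 55
  4x1 + 5x2 + s2 = 80
  x1 + 3x2 + s3 = 35
  x1, x2, s1, s2, s3 ≥ 0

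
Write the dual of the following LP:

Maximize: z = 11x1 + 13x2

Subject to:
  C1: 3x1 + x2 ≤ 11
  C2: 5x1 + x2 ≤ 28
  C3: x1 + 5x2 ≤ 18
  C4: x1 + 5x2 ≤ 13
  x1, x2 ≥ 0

Primal max cᵀx s.t. Ax ≤ b, x ≥ 0  →  Dual min bᵀy s.t. Aᵀy ≥ c, y ≥ 0.

Minimize: z = 11y1 + 28y2 + 18y3 + 13y4

Subject to:
  3y1 + 5y2 + y3 + y4 ≥ 11
  y1 + y2 + 5y3 + 5y4 ≥ 13
  y1, y2, y3, y4 ≥ 0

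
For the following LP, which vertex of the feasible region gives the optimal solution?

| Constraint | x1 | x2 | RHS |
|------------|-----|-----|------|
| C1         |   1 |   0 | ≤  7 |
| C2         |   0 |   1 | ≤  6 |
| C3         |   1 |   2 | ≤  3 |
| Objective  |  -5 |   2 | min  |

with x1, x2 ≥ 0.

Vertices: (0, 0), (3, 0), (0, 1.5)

Evaluate the objective at each vertex of the feasible region:
  z(0, 0) = 0
  z(3, 0) = -15  ←
  z(0, 1.5) = 3
The minimum is at x1 = 3, x2 = 0.

(3, 0)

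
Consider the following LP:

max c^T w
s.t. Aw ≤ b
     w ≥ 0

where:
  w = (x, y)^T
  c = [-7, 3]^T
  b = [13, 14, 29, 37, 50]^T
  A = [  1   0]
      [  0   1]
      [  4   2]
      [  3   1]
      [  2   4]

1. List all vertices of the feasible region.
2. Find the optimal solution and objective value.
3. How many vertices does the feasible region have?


1. (0, 0), (7.25, 0), (1.333, 11.83), (0, 12.5)
2. x = 0, y = 12.5, z = 37.5
3. 4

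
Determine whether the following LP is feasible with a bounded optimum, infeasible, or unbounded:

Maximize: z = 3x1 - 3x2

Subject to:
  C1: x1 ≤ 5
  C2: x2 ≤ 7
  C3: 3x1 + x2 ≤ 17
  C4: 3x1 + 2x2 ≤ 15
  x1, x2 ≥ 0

Feasible with a bounded optimal solution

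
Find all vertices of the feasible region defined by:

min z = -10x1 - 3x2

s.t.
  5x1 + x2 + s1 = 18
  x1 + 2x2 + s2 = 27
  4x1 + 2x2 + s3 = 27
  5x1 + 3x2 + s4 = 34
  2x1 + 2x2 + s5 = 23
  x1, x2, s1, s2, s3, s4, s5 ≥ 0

(0, 0), (3.6, 0), (2, 8), (0, 11.33)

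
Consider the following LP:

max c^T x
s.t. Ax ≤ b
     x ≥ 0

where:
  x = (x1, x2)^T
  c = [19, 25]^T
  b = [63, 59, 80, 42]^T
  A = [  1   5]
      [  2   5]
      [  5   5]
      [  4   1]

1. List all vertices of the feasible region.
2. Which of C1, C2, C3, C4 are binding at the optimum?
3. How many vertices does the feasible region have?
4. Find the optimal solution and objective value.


1. (0, 0), (10.5, 0), (8.667, 7.333), (7, 9), (0, 11.8)
2. C2, C3
3. 5
4. x1 = 7, x2 = 9, z = 358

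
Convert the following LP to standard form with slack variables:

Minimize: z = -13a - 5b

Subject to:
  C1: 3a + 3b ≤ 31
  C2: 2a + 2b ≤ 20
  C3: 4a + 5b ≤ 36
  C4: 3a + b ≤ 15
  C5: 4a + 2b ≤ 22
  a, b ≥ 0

min z = -13a - 5b

s.t.
  3a + 3b + s1 = 31
  2a + 2b + s2 = 20
  4a + 5b + s3 = 36
  3a + b + s4 = 15
  4a + 2b + s5 = 22
  a, b, s1, s2, s3, s4, s5 ≥ 0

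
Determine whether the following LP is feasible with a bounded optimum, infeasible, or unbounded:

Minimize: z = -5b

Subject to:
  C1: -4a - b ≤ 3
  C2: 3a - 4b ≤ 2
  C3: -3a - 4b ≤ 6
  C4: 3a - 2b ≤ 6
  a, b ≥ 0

Unbounded (objective can decrease without bound)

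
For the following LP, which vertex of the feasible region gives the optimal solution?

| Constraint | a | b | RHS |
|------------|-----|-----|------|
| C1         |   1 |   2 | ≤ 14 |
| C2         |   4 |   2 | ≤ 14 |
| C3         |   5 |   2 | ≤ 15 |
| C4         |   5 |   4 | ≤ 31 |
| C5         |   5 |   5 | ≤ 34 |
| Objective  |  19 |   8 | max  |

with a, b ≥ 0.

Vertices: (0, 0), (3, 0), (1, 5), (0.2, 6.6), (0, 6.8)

Evaluate the objective at each vertex of the feasible region:
  z(0, 0) = 0
  z(3, 0) = 57
  z(1, 5) = 59  ←
  z(0.2, 6.6) = 56.6
  z(0, 6.8) = 54.4
The maximum is at a = 1, b = 5.

(1, 5)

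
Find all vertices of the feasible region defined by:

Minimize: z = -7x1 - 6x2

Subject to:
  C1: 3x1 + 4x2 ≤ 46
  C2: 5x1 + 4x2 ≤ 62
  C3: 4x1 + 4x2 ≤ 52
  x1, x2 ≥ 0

(0, 0), (12.4, 0), (10, 3), (6, 7), (0, 11.5)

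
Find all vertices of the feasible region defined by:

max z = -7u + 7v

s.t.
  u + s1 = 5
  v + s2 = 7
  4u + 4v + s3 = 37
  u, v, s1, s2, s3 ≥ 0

(0, 0), (5, 0), (5, 4.25), (2.25, 7), (0, 7)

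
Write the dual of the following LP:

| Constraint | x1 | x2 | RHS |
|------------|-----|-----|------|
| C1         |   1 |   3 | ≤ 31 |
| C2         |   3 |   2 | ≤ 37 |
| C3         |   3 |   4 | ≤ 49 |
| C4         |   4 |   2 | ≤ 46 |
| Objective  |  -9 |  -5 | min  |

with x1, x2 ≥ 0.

Primal min cᵀx s.t. Ax ≤ b, x ≥ 0  →  Dual max −bᵀy s.t. Aᵀy ≥ −c, y ≥ 0.

Maximize: z = -31y1 - 37y2 - 49y3 - 46y4

Subject to:
  y1 + 3y2 + 3y3 + 4y4 ≥ 9
  3y1 + 2y2 + 4y3 + 2y4 ≥ 5
  y1, y2, y3, y4 ≥ 0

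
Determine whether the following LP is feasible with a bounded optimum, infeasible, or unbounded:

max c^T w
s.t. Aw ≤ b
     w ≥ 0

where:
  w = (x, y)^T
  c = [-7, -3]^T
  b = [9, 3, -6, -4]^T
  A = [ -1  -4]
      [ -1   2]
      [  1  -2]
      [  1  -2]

Infeasible (no feasible solution exists)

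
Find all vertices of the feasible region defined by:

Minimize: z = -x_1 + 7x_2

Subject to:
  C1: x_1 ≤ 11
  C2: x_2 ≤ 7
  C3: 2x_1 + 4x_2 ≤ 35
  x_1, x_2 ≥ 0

(0, 0), (11, 0), (11, 3.25), (3.5, 7), (0, 7)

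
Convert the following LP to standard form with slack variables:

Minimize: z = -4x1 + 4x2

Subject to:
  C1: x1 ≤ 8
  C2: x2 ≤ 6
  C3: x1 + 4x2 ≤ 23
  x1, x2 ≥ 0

min z = -4x1 + 4x2

s.t.
  x1 + s1 = 8
  x2 + s2 = 6
  x1 + 4x2 + s3 = 23
  x1, x2, s1, s2, s3 ≥ 0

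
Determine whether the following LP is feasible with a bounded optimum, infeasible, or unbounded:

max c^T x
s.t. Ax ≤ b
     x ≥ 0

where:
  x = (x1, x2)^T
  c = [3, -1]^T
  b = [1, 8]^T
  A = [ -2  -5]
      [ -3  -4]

Unbounded (objective can increase without bound)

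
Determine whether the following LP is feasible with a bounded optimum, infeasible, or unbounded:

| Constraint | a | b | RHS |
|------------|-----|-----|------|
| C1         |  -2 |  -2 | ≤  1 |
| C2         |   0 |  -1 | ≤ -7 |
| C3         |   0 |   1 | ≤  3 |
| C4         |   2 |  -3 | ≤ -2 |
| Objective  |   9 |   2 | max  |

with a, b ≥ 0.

Infeasible (no feasible solution exists)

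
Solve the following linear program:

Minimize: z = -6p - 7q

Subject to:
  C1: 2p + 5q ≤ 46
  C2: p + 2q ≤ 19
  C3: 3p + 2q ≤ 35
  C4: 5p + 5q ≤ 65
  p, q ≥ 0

Evaluate the objective at each vertex of the feasible region:
  z(0, 0) = 0
  z(11.67, 0) = -70
  z(9, 4) = -82
  z(7, 6) = -84  ←
  z(3, 8) = -74
  z(0, 9.2) = -64.4
The minimum is at p = 7, q = 6.

p = 7, q = 6, z = -84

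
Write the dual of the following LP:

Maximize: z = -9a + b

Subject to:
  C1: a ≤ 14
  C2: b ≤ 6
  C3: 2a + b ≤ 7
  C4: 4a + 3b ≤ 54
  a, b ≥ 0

Primal max cᵀx s.t. Ax ≤ b, x ≥ 0  →  Dual min bᵀy s.t. Aᵀy ≥ c, y ≥ 0.

Minimize: z = 14y1 + 6y2 + 7y3 + 54y4

Subject to:
  y1 + 2y3 + 4y4 ≥ -9
  y2 + y3 + 3y4 ≥ 1
  y1, y2, y3, y4 ≥ 0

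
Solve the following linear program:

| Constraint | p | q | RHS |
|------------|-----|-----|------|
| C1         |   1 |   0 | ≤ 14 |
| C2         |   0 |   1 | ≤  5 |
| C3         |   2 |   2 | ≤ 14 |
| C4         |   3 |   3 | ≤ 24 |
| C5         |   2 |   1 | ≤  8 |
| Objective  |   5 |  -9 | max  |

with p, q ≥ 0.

Evaluate the objective at each vertex of the feasible region:
  z(0, 0) = 0
  z(4, 0) = 20  ←
  z(1.5, 5) = -37.5
  z(0, 5) = -45
The maximum is at p = 4, q = 0.

p = 4, q = 0, z = 20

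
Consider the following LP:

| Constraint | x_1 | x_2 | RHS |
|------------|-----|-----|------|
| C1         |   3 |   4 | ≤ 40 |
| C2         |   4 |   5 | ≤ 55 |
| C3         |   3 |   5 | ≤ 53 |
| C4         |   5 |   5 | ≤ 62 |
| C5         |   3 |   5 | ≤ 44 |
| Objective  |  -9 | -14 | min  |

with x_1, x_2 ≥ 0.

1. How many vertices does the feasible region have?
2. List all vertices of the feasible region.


1. 5
2. (0, 0), (12.4, 0), (9.6, 2.8), (8, 4), (0, 8.8)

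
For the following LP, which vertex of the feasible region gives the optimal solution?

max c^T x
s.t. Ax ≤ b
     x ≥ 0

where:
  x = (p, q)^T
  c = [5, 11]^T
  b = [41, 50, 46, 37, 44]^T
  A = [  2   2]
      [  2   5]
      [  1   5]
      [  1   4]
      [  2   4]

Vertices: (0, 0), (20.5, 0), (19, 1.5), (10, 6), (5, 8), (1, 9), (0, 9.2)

Evaluate the objective at each vertex of the feasible region:
  z(0, 0) = 0
  z(20.5, 0) = 102.5
  z(19, 1.5) = 111.5
  z(10, 6) = 116  ←
  z(5, 8) = 113
  z(1, 9) = 104
  z(0, 9.2) = 101.2
The maximum is at p = 10, q = 6.

(10, 6)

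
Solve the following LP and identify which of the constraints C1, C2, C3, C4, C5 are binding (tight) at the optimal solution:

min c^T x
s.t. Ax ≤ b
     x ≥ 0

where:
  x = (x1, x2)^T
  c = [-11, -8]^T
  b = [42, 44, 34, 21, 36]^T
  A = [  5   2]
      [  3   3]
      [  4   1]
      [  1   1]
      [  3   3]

At x1 = 6, x2 = 6, compute slack b - a·x for each constraint:
  C1: 42 − 42 = 0  (binding)
  C2: 44 − 36 = 8  (slack)
  C3: 34 − 30 = 4  (slack)
  C4: 21 − 12 = 9  (slack)
  C5: 36 − 36 = 0  (binding)

Optimal: x1 = 6, x2 = 6
Binding: C1, C5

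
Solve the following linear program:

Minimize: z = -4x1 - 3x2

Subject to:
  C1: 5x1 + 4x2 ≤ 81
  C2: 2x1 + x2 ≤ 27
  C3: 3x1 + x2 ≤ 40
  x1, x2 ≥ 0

Evaluate the objective at each vertex of the feasible region:
  z(0, 0) = 0
  z(13.33, 0) = -53.33
  z(13, 1) = -55
  z(9, 9) = -63  ←
  z(0, 20.25) = -60.75
The minimum is at x1 = 9, x2 = 9.

x1 = 9, x2 = 9, z = -63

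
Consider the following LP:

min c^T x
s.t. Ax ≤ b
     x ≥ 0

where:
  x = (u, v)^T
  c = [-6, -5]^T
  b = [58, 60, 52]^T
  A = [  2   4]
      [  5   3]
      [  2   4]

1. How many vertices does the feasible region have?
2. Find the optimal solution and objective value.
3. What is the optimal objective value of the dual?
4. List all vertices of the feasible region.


1. 4
2. u = 6, v = 10, z = -86
3. -86
4. (0, 0), (12, 0), (6, 10), (0, 13)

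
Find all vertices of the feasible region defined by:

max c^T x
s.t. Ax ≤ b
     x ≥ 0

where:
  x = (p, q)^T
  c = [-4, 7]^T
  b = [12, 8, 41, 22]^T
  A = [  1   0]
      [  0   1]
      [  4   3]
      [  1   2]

(0, 0), (10.25, 0), (4.25, 8), (0, 8)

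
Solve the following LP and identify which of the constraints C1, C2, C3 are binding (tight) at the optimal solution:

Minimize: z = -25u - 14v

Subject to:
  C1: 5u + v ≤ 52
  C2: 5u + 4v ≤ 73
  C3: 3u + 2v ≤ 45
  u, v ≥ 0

At u = 9, v = 7, compute slack b - a·x for each constraint:
  C1: 52 − 52 = 0  (binding)
  C2: 73 − 73 = 0  (binding)
  C3: 45 − 41 = 4  (slack)

Optimal: u = 9, v = 7
Binding: C1, C2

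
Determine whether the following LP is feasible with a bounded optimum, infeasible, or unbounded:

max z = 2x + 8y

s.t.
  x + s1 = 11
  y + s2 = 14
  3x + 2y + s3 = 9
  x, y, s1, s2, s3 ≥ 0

Feasible with a bounded optimal solution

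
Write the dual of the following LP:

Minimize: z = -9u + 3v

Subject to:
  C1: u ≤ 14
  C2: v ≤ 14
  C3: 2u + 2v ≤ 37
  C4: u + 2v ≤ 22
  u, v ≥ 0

Primal min cᵀx s.t. Ax ≤ b, x ≥ 0  →  Dual max −bᵀy s.t. Aᵀy ≥ −c, y ≥ 0.

Maximize: z = -14y1 - 14y2 - 37y3 - 22y4

Subject to:
  y1 + 2y3 + y4 ≥ 9
  y2 + 2y3 + 2y4 ≥ -3
  y1, y2, y3, y4 ≥ 0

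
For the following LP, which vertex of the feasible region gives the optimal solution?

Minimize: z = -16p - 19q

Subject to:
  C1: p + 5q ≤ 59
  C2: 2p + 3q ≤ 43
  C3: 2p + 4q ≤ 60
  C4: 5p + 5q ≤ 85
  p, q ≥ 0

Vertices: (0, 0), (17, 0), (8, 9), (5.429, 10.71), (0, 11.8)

Evaluate the objective at each vertex of the feasible region:
  z(0, 0) = 0
  z(17, 0) = -272
  z(8, 9) = -299  ←
  z(5.429, 10.71) = -290.4
  z(0, 11.8) = -224.2
The minimum is at p = 8, q = 9.

(8, 9)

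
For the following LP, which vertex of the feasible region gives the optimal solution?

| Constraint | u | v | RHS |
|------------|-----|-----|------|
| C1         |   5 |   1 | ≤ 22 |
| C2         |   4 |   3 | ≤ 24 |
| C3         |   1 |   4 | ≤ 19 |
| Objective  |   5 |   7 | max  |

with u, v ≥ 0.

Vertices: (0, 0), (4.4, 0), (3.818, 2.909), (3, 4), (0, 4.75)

Evaluate the objective at each vertex of the feasible region:
  z(0, 0) = 0
  z(4.4, 0) = 22
  z(3.818, 2.909) = 39.45
  z(3, 4) = 43  ←
  z(0, 4.75) = 33.25
The maximum is at u = 3, v = 4.

(3, 4)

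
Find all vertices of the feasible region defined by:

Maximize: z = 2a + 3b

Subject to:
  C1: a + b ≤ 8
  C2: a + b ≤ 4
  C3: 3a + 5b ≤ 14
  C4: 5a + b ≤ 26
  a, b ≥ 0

(0, 0), (4, 0), (3, 1), (0, 2.8)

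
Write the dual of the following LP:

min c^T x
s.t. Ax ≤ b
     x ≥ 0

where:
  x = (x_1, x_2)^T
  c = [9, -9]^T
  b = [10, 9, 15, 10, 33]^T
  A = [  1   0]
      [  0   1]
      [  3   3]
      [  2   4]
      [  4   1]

Primal min cᵀx s.t. Ax ≤ b, x ≥ 0  →  Dual max −bᵀy s.t. Aᵀy ≥ −c, y ≥ 0.

Maximize: z = -10y1 - 9y2 - 15y3 - 10y4 - 33y5

Subject to:
  y1 + 3y3 + 2y4 + 4y5 ≥ -9
  y2 + 3y3 + 4y4 + y5 ≥ 9
  y1, y2, y3, y4, y5 ≥ 0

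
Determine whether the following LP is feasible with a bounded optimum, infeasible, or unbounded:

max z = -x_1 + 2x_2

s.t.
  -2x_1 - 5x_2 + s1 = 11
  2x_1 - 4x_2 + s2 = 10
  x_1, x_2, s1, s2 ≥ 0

Unbounded (objective can increase without bound)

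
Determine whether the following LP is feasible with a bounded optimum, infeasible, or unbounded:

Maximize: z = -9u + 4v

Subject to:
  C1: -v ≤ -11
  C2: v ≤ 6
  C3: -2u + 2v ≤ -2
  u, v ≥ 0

Infeasible (no feasible solution exists)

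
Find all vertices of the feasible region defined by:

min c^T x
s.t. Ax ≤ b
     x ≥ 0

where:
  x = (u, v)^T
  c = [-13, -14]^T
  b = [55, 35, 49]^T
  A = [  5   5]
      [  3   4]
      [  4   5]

(0, 0), (11, 0), (9, 2), (0, 8.75)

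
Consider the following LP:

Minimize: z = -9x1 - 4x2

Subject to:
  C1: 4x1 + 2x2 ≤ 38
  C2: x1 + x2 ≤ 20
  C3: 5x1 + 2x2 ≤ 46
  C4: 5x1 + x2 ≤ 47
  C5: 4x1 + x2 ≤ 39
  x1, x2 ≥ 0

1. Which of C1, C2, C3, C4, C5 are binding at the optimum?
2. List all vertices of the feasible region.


1. C1, C3
2. (0, 0), (9.2, 0), (8, 3), (0, 19)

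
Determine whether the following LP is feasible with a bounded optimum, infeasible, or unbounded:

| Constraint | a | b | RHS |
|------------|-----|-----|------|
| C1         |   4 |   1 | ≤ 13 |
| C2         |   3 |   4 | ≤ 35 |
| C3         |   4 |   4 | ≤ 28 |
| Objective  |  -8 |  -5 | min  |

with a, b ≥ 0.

Feasible with a bounded optimal solution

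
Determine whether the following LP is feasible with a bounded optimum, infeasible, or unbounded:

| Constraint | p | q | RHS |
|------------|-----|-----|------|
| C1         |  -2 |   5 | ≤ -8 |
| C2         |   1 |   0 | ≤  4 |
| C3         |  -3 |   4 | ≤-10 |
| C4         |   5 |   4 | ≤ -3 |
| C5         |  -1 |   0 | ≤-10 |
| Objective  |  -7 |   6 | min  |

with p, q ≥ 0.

Infeasible (no feasible solution exists)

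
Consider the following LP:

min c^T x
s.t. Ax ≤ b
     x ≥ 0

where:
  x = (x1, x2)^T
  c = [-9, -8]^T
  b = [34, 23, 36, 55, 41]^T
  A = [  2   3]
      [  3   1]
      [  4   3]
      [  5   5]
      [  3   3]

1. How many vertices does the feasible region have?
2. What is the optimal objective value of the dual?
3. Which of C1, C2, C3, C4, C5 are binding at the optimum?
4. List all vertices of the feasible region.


1. 5
2. -91
3. C3, C4
4. (0, 0), (7.667, 0), (6.6, 3.2), (3, 8), (0, 11)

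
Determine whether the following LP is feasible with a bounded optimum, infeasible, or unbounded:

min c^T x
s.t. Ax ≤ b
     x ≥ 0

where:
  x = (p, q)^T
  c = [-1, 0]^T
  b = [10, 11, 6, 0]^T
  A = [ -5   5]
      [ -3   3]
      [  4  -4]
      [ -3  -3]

Unbounded (objective can decrease without bound)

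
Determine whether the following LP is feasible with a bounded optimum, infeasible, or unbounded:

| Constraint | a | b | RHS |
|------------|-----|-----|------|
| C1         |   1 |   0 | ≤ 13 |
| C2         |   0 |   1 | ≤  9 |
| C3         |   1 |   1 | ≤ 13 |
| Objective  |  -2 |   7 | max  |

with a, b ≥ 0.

Feasible with a bounded optimal solution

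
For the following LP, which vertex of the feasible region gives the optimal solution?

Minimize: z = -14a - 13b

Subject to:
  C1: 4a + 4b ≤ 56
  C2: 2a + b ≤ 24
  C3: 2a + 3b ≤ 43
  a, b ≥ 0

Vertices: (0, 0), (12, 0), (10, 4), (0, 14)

Evaluate the objective at each vertex of the feasible region:
  z(0, 0) = 0
  z(12, 0) = -168
  z(10, 4) = -192  ←
  z(0, 14) = -182
The minimum is at a = 10, b = 4.

(10, 4)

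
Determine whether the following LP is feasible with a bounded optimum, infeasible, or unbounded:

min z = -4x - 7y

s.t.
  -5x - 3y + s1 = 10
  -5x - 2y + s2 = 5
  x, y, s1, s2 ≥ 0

Unbounded (objective can decrease without bound)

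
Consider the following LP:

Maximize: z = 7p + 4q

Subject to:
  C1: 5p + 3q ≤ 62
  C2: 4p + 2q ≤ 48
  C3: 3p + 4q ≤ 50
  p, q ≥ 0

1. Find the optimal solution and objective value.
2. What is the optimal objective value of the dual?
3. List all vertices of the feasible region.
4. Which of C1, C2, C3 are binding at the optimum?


1. p = 10, q = 4, z = 86
2. 86
3. (0, 0), (12, 0), (10, 4), (8.909, 5.818), (0, 12.5)
4. C1, C2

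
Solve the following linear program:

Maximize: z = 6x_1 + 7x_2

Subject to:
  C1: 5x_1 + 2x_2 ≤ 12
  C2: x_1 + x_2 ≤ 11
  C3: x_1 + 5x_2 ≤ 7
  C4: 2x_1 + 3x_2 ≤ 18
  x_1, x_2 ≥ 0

Evaluate the objective at each vertex of the feasible region:
  z(0, 0) = 0
  z(2.4, 0) = 14.4
  z(2, 1) = 19  ←
  z(0, 1.4) = 9.8
The maximum is at x_1 = 2, x_2 = 1.

x_1 = 2, x_2 = 1, z = 19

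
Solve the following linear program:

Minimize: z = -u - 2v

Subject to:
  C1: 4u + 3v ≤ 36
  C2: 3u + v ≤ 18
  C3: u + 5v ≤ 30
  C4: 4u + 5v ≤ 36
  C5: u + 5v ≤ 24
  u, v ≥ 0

Evaluate the objective at each vertex of the feasible region:
  z(0, 0) = 0
  z(6, 0) = -6
  z(4.909, 3.273) = -11.45
  z(4, 4) = -12  ←
  z(0, 4.8) = -9.6
The minimum is at u = 4, v = 4.

u = 4, v = 4, z = -12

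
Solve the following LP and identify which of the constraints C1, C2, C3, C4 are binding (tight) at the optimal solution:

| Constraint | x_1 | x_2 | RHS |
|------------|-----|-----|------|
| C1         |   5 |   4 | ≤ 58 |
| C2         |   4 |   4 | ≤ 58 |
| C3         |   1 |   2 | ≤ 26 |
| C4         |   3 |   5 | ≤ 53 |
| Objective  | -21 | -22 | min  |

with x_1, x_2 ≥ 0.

At x_1 = 6, x_2 = 7, compute slack b - a·x for each constraint:
  C1: 58 − 58 = 0  (binding)
  C2: 58 − 52 = 6  (slack)
  C3: 26 − 20 = 6  (slack)
  C4: 53 − 53 = 0  (binding)

Optimal: x_1 = 6, x_2 = 7
Binding: C1, C4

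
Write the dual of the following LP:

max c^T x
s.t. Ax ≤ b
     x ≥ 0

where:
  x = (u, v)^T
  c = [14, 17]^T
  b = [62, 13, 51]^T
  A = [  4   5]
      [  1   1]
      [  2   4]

Primal max cᵀx s.t. Ax ≤ b, x ≥ 0  →  Dual min bᵀy s.t. Aᵀy ≥ c, y ≥ 0.

Minimize: z = 62y1 + 13y2 + 51y3

Subject to:
  4y1 + y2 + 2y3 ≥ 14
  5y1 + y2 + 4y3 ≥ 17
  y1, y2, y3 ≥ 0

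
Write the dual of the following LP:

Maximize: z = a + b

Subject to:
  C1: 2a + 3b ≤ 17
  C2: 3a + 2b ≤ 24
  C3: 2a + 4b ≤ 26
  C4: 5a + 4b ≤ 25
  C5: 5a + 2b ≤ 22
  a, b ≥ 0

Primal max cᵀx s.t. Ax ≤ b, x ≥ 0  →  Dual min bᵀy s.t. Aᵀy ≥ c, y ≥ 0.

Minimize: z = 17y1 + 24y2 + 26y3 + 25y4 + 22y5

Subject to:
  2y1 + 3y2 + 2y3 + 5y4 + 5y5 ≥ 1
  3y1 + 2y2 + 4y3 + 4y4 + 2y5 ≥ 1
  y1, y2, y3, y4, y5 ≥ 0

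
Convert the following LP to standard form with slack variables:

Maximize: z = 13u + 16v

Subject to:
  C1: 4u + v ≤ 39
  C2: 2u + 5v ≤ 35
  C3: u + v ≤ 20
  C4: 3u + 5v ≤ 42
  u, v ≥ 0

max z = 13u + 16v

s.t.
  4u + v + s1 = 39
  2u + 5v + s2 = 35
  u + v + s3 = 20
  3u + 5v + s4 = 42
  u, v, s1, s2, s3, s4 ≥ 0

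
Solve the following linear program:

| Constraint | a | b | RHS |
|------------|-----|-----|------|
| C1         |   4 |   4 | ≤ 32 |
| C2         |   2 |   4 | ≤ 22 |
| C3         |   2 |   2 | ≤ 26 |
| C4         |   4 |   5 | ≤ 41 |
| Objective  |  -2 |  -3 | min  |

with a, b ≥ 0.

Evaluate the objective at each vertex of the feasible region:
  z(0, 0) = 0
  z(8, 0) = -16
  z(5, 3) = -19  ←
  z(0, 5.5) = -16.5
The minimum is at a = 5, b = 3.

a = 5, b = 3, z = -19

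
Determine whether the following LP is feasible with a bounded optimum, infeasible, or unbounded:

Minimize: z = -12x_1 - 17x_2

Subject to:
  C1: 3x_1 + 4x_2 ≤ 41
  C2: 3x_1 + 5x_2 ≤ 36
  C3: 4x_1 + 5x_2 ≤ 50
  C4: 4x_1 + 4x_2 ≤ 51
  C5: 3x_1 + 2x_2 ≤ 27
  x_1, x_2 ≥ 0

Feasible with a bounded optimal solution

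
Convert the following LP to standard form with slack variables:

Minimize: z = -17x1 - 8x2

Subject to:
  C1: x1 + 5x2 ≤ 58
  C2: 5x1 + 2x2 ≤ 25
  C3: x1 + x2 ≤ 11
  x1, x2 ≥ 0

min z = -17x1 - 8x2

s.t.
  x1 + 5x2 + s1 = 58
  5x1 + 2x2 + s2 = 25
  x1 + x2 + s3 = 11
  x1, x2, s1, s2, s3 ≥ 0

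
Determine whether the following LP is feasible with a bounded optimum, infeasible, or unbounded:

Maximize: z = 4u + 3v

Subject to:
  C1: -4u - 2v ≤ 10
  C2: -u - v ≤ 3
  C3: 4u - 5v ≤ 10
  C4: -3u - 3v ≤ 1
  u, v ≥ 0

Unbounded (objective can increase without bound)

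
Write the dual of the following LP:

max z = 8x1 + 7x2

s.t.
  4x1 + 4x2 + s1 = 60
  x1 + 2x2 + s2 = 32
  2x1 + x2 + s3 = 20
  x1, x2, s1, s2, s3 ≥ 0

Primal max cᵀx s.t. Ax ≤ b, x ≥ 0  →  Dual min bᵀy s.t. Aᵀy ≥ c, y ≥ 0.

Minimize: z = 60y1 + 32y2 + 20y3

Subject to:
  4y1 + y2 + 2y3 ≥ 8
  4y1 + 2y2 + y3 ≥ 7
  y1, y2, y3 ≥ 0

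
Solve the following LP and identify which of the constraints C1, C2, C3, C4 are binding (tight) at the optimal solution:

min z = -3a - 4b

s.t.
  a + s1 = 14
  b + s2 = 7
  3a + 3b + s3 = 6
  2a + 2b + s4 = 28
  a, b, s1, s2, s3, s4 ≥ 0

At a = 0, b = 2, compute slack b - a·x for each constraint:
  C1: 14 − 0 = 14  (slack)
  C2: 7 − 2 = 5  (slack)
  C3: 6 − 6 = 0  (binding)
  C4: 28 − 4 = 24  (slack)

Optimal: a = 0, b = 2
Binding: C3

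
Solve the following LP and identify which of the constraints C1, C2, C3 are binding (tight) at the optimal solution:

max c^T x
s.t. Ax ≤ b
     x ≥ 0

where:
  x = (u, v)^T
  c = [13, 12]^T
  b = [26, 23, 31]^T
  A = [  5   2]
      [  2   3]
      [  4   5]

At u = 4, v = 3, compute slack b - a·x for each constraint:
  C1: 26 − 26 = 0  (binding)
  C2: 23 − 17 = 6  (slack)
  C3: 31 − 31 = 0  (binding)

Optimal: u = 4, v = 3
Binding: C1, C3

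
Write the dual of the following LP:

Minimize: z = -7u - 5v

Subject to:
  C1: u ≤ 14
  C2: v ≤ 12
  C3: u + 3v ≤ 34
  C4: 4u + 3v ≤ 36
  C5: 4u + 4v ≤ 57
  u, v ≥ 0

Primal min cᵀx s.t. Ax ≤ b, x ≥ 0  →  Dual max −bᵀy s.t. Aᵀy ≥ −c, y ≥ 0.

Maximize: z = -14y1 - 12y2 - 34y3 - 36y4 - 57y5

Subject to:
  y1 + y3 + 4y4 + 4y5 ≥ 7
  y2 + 3y3 + 3y4 + 4y5 ≥ 5
  y1, y2, y3, y4, y5 ≥ 0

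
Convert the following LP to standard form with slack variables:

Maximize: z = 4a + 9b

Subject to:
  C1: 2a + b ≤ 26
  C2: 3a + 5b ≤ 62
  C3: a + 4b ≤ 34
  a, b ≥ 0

max z = 4a + 9b

s.t.
  2a + b + s1 = 26
  3a + 5b + s2 = 62
  a + 4b + s3 = 34
  a, b, s1, s2, s3 ≥ 0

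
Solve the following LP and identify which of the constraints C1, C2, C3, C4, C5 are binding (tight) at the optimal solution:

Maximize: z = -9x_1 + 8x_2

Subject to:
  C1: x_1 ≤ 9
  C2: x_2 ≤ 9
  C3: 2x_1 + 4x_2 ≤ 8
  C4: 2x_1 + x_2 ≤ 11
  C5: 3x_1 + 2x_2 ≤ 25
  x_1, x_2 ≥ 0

At x_1 = 0, x_2 = 2, compute slack b - a·x for each constraint:
  C1: 9 − 0 = 9  (slack)
  C2: 9 − 2 = 7  (slack)
  C3: 8 − 8 = 0  (binding)
  C4: 11 − 2 = 9  (slack)
  C5: 25 − 4 = 21  (slack)

Optimal: x_1 = 0, x_2 = 2
Binding: C3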